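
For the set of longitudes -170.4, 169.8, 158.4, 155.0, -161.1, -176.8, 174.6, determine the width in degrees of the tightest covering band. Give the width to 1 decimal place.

43.9°

Sort the longitudes: -176.8°, -170.4°, -161.1°, +155.0°, +158.4°, +169.8°, +174.6°.
Eastward gaps between consecutive values (wrapping around): 6.4°, 9.3°, 316.1°, 3.4°, 11.4°, 4.8°, 8.6°.
Largest gap = 316.1° ⇒ minimal covering band is its complement: 360° − 316.1° = 43.9°.
Band runs from +155.0° eastward to -161.1°, crossing the antimeridian.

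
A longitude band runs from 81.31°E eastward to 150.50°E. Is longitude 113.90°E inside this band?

Yes

Band width going east from +81.31° to +150.50°: ((150.50 − 81.31) mod 360) = 69.19°.
Offset of +113.90° east of the west edge: ((113.90 − 81.31) mod 360) = 32.59°.
32.59° ≤ 69.19° ⇒ inside.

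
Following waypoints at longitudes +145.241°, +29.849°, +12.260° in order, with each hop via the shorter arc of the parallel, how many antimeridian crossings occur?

0

Leg 1: +145.241° → +29.849°, shortest Δλ = -115.392° (west) — does not cross 180°.
Leg 2: +29.849° → +12.260°, shortest Δλ = -17.589° (west) — does not cross 180°.
Total crossings: 0.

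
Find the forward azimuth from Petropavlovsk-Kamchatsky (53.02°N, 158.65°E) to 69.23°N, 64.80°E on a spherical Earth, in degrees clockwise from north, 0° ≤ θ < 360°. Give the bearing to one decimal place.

328.7°

Δλ = 64.80 − 158.65 = -93.85°.
θ = atan2( sin Δλ · cos φ₂ , cos φ₁ · sin φ₂ − sin φ₁ · cos φ₂ · cos Δλ )
  = atan2(-0.35382, 0.58146) = -31.320° → normalised to [0°, 360°): 328.680°.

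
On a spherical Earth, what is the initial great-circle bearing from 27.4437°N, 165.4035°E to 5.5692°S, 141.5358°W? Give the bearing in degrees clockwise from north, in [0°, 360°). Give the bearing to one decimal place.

Δλ = -141.5358 − 165.4035 = -306.9393°; wrapped into (−180°, 180°]: 53.0607°.
θ = atan2( sin Δλ · cos φ₂ , cos φ₁ · sin φ₂ − sin φ₁ · cos φ₂ · cos Δλ )
  = atan2(0.79550, -0.36179) = 114.456° → normalised to [0°, 360°): 114.456°.

114.5°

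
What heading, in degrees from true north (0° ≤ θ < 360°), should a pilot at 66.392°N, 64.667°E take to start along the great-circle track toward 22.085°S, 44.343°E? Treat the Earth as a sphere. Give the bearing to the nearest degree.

Δλ = 44.343 − 64.667 = -20.324°.
θ = atan2( sin Δλ · cos φ₂ , cos φ₁ · sin φ₂ − sin φ₁ · cos φ₂ · cos Δλ )
  = atan2(-0.32184, -0.94679) = -161.225° → normalised to [0°, 360°): 198.775°.

199°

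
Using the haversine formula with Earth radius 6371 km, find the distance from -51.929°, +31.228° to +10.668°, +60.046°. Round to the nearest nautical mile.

Δλ = 60.046 − 31.228 = 28.818°.
Δφ = 10.668 − -51.929 = 62.597°.
a = sin²(Δφ/2) + cos φ₁ · cos φ₂ · sin²(Δλ/2) = 0.307401.
c = 2·atan2(√a, √(1−a)) = 1.17537 rad → d = 6371·c ≈ 7488.30 km ≈ 4043.36 nmi.

4043 nmi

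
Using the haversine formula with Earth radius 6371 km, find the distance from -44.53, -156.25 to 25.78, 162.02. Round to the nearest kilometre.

Δλ = 162.02 − -156.25 = 318.27°; wrapped into (−180°, 180°]: -41.73°.
Δφ = 25.78 − -44.53 = 70.31°.
a = sin²(Δφ/2) + cos φ₁ · cos φ₂ · sin²(Δλ/2) = 0.412967.
c = 2·atan2(√a, √(1−a)) = 1.39584 rad → d = 6371·c ≈ 8892.89 km.

8893 km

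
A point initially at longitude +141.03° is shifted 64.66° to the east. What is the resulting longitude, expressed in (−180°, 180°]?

-154.31°

Start at +141.03°; shift +64.66° → +205.69°.
+205.69° lies outside (−180°, 180°]; subtract 360° → -154.31°.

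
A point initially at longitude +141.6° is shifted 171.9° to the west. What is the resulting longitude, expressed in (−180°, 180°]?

-30.3°

Start at +141.6°; shift −171.9° → -30.3°.
-30.3° already lies in (−180°, 180°].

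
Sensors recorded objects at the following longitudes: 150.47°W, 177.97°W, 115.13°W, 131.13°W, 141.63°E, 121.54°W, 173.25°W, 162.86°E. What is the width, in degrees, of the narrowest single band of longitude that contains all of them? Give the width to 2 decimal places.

Sort the longitudes: -177.97°, -173.25°, -150.47°, -131.13°, -121.54°, -115.13°, +141.63°, +162.86°.
Eastward gaps between consecutive values (wrapping around): 4.72°, 22.78°, 19.34°, 9.59°, 6.41°, 256.76°, 21.23°, 19.17°.
Largest gap = 256.76° ⇒ minimal covering band is its complement: 360° − 256.76° = 103.24°.
Band runs from +141.63° eastward to -115.13°, crossing the antimeridian.

103.24°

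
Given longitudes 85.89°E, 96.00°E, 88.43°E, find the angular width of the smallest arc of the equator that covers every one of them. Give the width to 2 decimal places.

10.11°

Sort the longitudes: +85.89°, +88.43°, +96.00°.
Eastward gaps between consecutive values (wrapping around): 2.54°, 7.57°, 349.89°.
Largest gap = 349.89° ⇒ minimal covering band is its complement: 360° − 349.89° = 10.11°.
Band runs from +85.89° eastward to +96.00°.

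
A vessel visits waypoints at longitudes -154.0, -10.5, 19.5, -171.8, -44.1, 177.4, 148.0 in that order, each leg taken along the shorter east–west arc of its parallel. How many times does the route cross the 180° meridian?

2

Leg 1: -154.0° → -10.5°, shortest Δλ = 143.5° (east) — does not cross 180°.
Leg 2: -10.5° → +19.5°, shortest Δλ = 30.0° (east) — does not cross 180°.
Leg 3: +19.5° → -171.8°, shortest Δλ = 168.7° (east) — crosses 180°.
Leg 4: -171.8° → -44.1°, shortest Δλ = 127.7° (east) — does not cross 180°.
Leg 5: -44.1° → +177.4°, shortest Δλ = -138.5° (west) — crosses 180°.
Leg 6: +177.4° → +148.0°, shortest Δλ = -29.4° (west) — does not cross 180°.
Total crossings: 2.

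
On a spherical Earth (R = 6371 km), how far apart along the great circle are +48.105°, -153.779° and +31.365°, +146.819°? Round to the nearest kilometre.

5264 km

Δλ = 146.819 − -153.779 = 300.598°; wrapped into (−180°, 180°]: -59.402°.
Δφ = 31.365 − 48.105 = -16.740°.
a = sin²(Δφ/2) + cos φ₁ · cos φ₂ · sin²(Δλ/2) = 0.161167.
c = 2·atan2(√a, √(1−a)) = 0.82621 rad → d = 6371·c ≈ 5263.79 km.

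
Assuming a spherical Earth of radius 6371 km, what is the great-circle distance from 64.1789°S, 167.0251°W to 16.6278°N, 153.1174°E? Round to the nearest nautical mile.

5187 nmi

Δλ = 153.1174 − -167.0251 = 320.1425°; wrapped into (−180°, 180°]: -39.8575°.
Δφ = 16.6278 − -64.1789 = 80.8067°.
a = sin²(Δφ/2) + cos φ₁ · cos φ₂ · sin²(Δλ/2) = 0.468605.
c = 2·atan2(√a, √(1−a)) = 1.50796 rad → d = 6371·c ≈ 9607.24 km ≈ 5187.49 nmi.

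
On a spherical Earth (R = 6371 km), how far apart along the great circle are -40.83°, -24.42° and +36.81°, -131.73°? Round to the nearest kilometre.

13887 km

Δλ = -131.73 − -24.42 = -107.31°.
Δφ = 36.81 − -40.83 = 77.64°.
a = sin²(Δφ/2) + cos φ₁ · cos φ₂ · sin²(Δλ/2) = 0.785996.
c = 2·atan2(√a, √(1−a)) = 2.17973 rad → d = 6371·c ≈ 13887.06 km.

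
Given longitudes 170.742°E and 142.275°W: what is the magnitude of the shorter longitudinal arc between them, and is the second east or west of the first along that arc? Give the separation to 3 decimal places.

46.983° east

Raw difference: -142.275 − 170.742 = -313.017°.
Normalise into (−180°, 180°]: -313.017° + 360° = 46.983°.
Positive ⇒ the second point lies to the east; separation 46.983°.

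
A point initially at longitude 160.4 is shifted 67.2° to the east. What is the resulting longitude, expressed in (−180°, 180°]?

Start at +160.4°; shift +67.2° → +227.6°.
+227.6° lies outside (−180°, 180°]; subtract 360° → -132.4°.

-132.4°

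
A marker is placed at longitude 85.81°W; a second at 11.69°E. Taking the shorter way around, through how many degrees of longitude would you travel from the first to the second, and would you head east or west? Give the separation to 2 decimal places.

Raw difference: 11.69 − -85.81 = 97.5°.
Normalise into (−180°, 180°]: 97.5° stays 97.5°.
Positive ⇒ the second point lies to the east; separation 97.50°.

97.50° east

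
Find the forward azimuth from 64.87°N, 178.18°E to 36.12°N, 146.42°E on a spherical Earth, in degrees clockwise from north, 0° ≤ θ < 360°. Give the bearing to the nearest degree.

Δλ = 146.42 − 178.18 = -31.76°.
θ = atan2( sin Δλ · cos φ₂ , cos φ₁ · sin φ₂ − sin φ₁ · cos φ₂ · cos Δλ )
  = atan2(-0.42519, -0.37148) = -131.143° → normalised to [0°, 360°): 228.857°.

229°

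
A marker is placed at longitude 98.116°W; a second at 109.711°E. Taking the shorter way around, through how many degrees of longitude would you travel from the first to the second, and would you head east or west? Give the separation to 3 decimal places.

152.173° west

Raw difference: 109.711 − -98.116 = 207.827°.
Normalise into (−180°, 180°]: 207.827° − 360° = -152.173°.
Negative ⇒ the second point lies to the west; separation 152.173°.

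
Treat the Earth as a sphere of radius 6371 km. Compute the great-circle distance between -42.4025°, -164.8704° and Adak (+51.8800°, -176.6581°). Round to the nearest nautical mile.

5694 nmi

Δλ = -176.6581 − -164.8704 = -11.7877°.
Δφ = 51.8800 − -42.4025 = 94.2825°.
a = sin²(Δφ/2) + cos φ₁ · cos φ₂ · sin²(Δλ/2) = 0.542144.
c = 2·atan2(√a, √(1−a)) = 1.65518 rad → d = 6371·c ≈ 10545.18 km ≈ 5693.94 nmi.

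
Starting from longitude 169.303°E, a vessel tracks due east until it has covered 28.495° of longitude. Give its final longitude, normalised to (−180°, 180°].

162.202°W

Start at +169.303°; shift +28.495° → +197.798°.
+197.798° lies outside (−180°, 180°]; subtract 360° → -162.202°.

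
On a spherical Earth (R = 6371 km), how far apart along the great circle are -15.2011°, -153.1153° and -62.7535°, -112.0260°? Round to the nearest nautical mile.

3334 nmi

Δλ = -112.0260 − -153.1153 = 41.0893°.
Δφ = -62.7535 − -15.2011 = -47.5524°.
a = sin²(Δφ/2) + cos φ₁ · cos φ₂ · sin²(Δλ/2) = 0.216953.
c = 2·atan2(√a, √(1−a)) = 0.96904 rad → d = 6371·c ≈ 6173.73 km ≈ 3333.55 nmi.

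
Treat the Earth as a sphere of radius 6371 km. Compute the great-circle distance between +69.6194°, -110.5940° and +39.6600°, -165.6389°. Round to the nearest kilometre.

Δλ = -165.6389 − -110.5940 = -55.0449°.
Δφ = 39.6600 − 69.6194 = -29.9594°.
a = sin²(Δφ/2) + cos φ₁ · cos φ₂ · sin²(Δλ/2) = 0.124059.
c = 2·atan2(√a, √(1−a)) = 0.71988 rad → d = 6371·c ≈ 4586.38 km.

4586 km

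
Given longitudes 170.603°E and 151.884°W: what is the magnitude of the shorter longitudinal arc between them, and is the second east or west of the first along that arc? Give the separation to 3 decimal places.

37.513° east

Raw difference: -151.884 − 170.603 = -322.487°.
Normalise into (−180°, 180°]: -322.487° + 360° = 37.513°.
Positive ⇒ the second point lies to the east; separation 37.513°.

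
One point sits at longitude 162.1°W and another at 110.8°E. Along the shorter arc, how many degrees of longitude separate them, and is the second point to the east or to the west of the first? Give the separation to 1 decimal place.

Raw difference: 110.8 − -162.1 = 272.9°.
Normalise into (−180°, 180°]: 272.9° − 360° = -87.1°.
Negative ⇒ the second point lies to the west; separation 87.1°.

87.1° west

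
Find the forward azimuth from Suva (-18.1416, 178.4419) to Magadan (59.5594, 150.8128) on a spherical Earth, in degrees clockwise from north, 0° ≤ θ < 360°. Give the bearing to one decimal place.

346.2°

Δλ = 150.8128 − 178.4419 = -27.6291°.
θ = atan2( sin Δλ · cos φ₂ , cos φ₁ · sin φ₂ − sin φ₁ · cos φ₂ · cos Δλ )
  = atan2(-0.23495, 0.95906) = -13.765° → normalised to [0°, 360°): 346.235°.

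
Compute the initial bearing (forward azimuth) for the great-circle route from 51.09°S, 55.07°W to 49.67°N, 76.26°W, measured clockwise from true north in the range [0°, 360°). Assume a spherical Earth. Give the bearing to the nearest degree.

346°

Δλ = -76.26 − -55.07 = -21.19°.
θ = atan2( sin Δλ · cos φ₂ , cos φ₁ · sin φ₂ − sin φ₁ · cos φ₂ · cos Δλ )
  = atan2(-0.23393, 0.94837) = -13.857° → normalised to [0°, 360°): 346.143°.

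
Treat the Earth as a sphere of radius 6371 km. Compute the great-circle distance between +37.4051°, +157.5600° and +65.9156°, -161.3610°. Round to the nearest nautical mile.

Δλ = -161.3610 − 157.5600 = -318.9210°; wrapped into (−180°, 180°]: 41.0790°.
Δφ = 65.9156 − 37.4051 = 28.5105°.
a = sin²(Δφ/2) + cos φ₁ · cos φ₂ · sin²(Δλ/2) = 0.100539.
c = 2·atan2(√a, √(1−a)) = 0.64530 rad → d = 6371·c ≈ 4111.18 km ≈ 2219.86 nmi.

2220 nmi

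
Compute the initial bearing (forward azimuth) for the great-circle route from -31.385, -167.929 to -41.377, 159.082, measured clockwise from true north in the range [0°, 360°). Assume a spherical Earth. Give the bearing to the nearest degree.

Δλ = 159.082 − -167.929 = 327.011°; wrapped into (−180°, 180°]: -32.989°.
θ = atan2( sin Δλ · cos φ₂ , cos φ₁ · sin φ₂ − sin φ₁ · cos φ₂ · cos Δλ )
  = atan2(-0.40856, -0.23652) = -120.066° → normalised to [0°, 360°): 239.934°.

240°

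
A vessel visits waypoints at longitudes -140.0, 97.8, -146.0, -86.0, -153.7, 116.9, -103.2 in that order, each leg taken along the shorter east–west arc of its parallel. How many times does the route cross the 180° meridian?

Leg 1: -140.0° → +97.8°, shortest Δλ = -122.2° (west) — crosses 180°.
Leg 2: +97.8° → -146.0°, shortest Δλ = 116.2° (east) — crosses 180°.
Leg 3: -146.0° → -86.0°, shortest Δλ = 60.0° (east) — does not cross 180°.
Leg 4: -86.0° → -153.7°, shortest Δλ = -67.7° (west) — does not cross 180°.
Leg 5: -153.7° → +116.9°, shortest Δλ = -89.4° (west) — crosses 180°.
Leg 6: +116.9° → -103.2°, shortest Δλ = 139.9° (east) — crosses 180°.
Total crossings: 4.

4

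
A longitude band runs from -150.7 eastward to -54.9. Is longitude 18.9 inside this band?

Band width going east from -150.7° to -54.9°: ((-54.9 − -150.7) mod 360) = 95.8°.
Offset of +18.9° east of the west edge: ((18.9 − -150.7) mod 360) = 169.6°.
169.6° > 95.8° ⇒ outside.

No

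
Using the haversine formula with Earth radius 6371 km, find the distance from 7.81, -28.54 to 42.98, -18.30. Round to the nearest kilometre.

Δλ = -18.30 − -28.54 = 10.24°.
Δφ = 42.98 − 7.81 = 35.17°.
a = sin²(Δφ/2) + cos φ₁ · cos φ₂ · sin²(Δλ/2) = 0.097049.
c = 2·atan2(√a, √(1−a)) = 0.63360 rad → d = 6371·c ≈ 4036.66 km.

4037 km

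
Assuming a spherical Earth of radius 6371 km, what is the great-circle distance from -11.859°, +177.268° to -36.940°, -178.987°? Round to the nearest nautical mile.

Δλ = -178.987 − 177.268 = -356.255°; wrapped into (−180°, 180°]: 3.745°.
Δφ = -36.940 − -11.859 = -25.081°.
a = sin²(Δφ/2) + cos φ₁ · cos φ₂ · sin²(Δλ/2) = 0.047980.
c = 2·atan2(√a, √(1−a)) = 0.44167 rad → d = 6371·c ≈ 2813.88 km ≈ 1519.37 nmi.

1519 nmi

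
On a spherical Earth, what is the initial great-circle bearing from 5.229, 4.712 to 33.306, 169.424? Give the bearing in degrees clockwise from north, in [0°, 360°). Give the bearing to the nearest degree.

20°

Δλ = 169.424 − 4.712 = 164.712°.
θ = atan2( sin Δλ · cos φ₂ , cos φ₁ · sin φ₂ − sin φ₁ · cos φ₂ · cos Δλ )
  = atan2(0.22036, 0.62030) = 19.558° → normalised to [0°, 360°): 19.558°.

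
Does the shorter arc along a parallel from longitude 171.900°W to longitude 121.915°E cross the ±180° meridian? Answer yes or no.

Yes

Naïve |121.915 − -171.900| = 293.815° > 180°, so the shorter arc goes the other way round — across 180°.
Signed shortest Δλ = ((121.915 − -171.900 + 180) mod 360) − 180 = -66.185°.
Going west by 66.185° from -171.900° passes through 180° before reaching +121.915°.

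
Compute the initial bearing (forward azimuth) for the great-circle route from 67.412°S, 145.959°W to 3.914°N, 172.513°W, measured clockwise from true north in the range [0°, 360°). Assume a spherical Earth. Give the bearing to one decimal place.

Δλ = -172.513 − -145.959 = -26.554°.
θ = atan2( sin Δλ · cos φ₂ , cos φ₁ · sin φ₂ − sin φ₁ · cos φ₂ · cos Δλ )
  = atan2(-0.44600, 0.85019) = -27.681° → normalised to [0°, 360°): 332.319°.

332.3°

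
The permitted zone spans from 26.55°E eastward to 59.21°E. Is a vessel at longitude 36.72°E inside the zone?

Yes

Band width going east from +26.55° to +59.21°: ((59.21 − 26.55) mod 360) = 32.66°.
Offset of +36.72° east of the west edge: ((36.72 − 26.55) mod 360) = 10.17°.
10.17° ≤ 32.66° ⇒ inside.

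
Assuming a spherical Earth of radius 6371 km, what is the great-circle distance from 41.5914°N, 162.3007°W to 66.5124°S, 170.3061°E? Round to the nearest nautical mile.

Δλ = 170.3061 − -162.3007 = 332.6068°; wrapped into (−180°, 180°]: -27.3932°.
Δφ = -66.5124 − 41.5914 = -108.1038°.
a = sin²(Δφ/2) + cos φ₁ · cos φ₂ · sin²(Δλ/2) = 0.672081.
c = 2·atan2(√a, √(1−a)) = 1.92214 rad → d = 6371·c ≈ 12245.97 km ≈ 6612.30 nmi.

6612 nmi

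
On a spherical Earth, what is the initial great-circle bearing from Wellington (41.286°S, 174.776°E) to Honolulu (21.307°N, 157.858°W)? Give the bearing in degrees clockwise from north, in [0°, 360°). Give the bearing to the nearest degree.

28°

Δλ = -157.858 − 174.776 = -332.634°; wrapped into (−180°, 180°]: 27.366°.
θ = atan2( sin Δλ · cos φ₂ , cos φ₁ · sin φ₂ − sin φ₁ · cos φ₂ · cos Δλ )
  = atan2(0.42825, 0.81897) = 27.606° → normalised to [0°, 360°): 27.606°.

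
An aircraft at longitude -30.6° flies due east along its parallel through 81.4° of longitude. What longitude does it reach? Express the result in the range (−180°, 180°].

+50.8°

Start at -30.6°; shift +81.4° → +50.8°.
+50.8° already lies in (−180°, 180°].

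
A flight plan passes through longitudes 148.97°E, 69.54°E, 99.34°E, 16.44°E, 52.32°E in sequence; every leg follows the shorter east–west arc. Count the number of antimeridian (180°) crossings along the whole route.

Leg 1: +148.97° → +69.54°, shortest Δλ = -79.43° (west) — does not cross 180°.
Leg 2: +69.54° → +99.34°, shortest Δλ = 29.8° (east) — does not cross 180°.
Leg 3: +99.34° → +16.44°, shortest Δλ = -82.9° (west) — does not cross 180°.
Leg 4: +16.44° → +52.32°, shortest Δλ = 35.88° (east) — does not cross 180°.
Total crossings: 0.

0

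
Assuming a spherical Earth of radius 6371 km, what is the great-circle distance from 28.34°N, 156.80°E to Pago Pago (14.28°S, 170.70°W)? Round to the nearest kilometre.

5890 km

Δλ = -170.70 − 156.80 = -327.50°; wrapped into (−180°, 180°]: 32.50°.
Δφ = -14.28 − 28.34 = -42.62°.
a = sin²(Δφ/2) + cos φ₁ · cos φ₂ · sin²(Δλ/2) = 0.198859.
c = 2·atan2(√a, √(1−a)) = 0.92444 rad → d = 6371·c ≈ 5889.61 km.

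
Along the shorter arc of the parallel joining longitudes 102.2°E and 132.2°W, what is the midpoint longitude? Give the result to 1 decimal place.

165.0°E

Signed shortest Δλ from +102.2° to -132.2° is +125.6°.
Midpoint longitude = +102.2° + (+125.6°)/2 = +102.2° + 62.8° = +165.0°.
(The naïve average (+102.2 + -132.2)/2 = -15.0° is on the wrong side of the globe.)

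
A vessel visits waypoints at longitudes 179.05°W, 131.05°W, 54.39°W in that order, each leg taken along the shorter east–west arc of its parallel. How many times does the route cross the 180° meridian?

Leg 1: -179.05° → -131.05°, shortest Δλ = 48.0° (east) — does not cross 180°.
Leg 2: -131.05° → -54.39°, shortest Δλ = 76.66° (east) — does not cross 180°.
Total crossings: 0.

0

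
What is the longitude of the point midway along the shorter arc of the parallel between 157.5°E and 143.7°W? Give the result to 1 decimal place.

173.1°W

Signed shortest Δλ from +157.5° to -143.7° is +58.8°.
Midpoint longitude = +157.5° + (+58.8°)/2 = +157.5° + 29.4° = +186.9°.
Normalise into (−180°, 180°]: -173.1°.
(The naïve average (+157.5 + -143.7)/2 = 6.9° is on the wrong side of the globe.)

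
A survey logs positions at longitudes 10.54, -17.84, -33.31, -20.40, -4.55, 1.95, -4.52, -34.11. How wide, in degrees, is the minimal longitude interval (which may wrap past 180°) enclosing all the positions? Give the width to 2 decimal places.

Sort the longitudes: -34.11°, -33.31°, -20.40°, -17.84°, -4.55°, -4.52°, +1.95°, +10.54°.
Eastward gaps between consecutive values (wrapping around): 0.80°, 12.91°, 2.56°, 13.29°, 0.03°, 6.47°, 8.59°, 315.35°.
Largest gap = 315.35° ⇒ minimal covering band is its complement: 360° − 315.35° = 44.65°.
Band runs from -34.11° eastward to +10.54°.

44.65°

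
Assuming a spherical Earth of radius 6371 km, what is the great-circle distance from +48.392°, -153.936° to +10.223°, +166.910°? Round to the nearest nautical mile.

Δλ = 166.910 − -153.936 = 320.846°; wrapped into (−180°, 180°]: -39.154°.
Δφ = 10.223 − 48.392 = -38.169°.
a = sin²(Δφ/2) + cos φ₁ · cos φ₂ · sin²(Δλ/2) = 0.180274.
c = 2·atan2(√a, √(1−a)) = 0.87701 rad → d = 6371·c ≈ 5587.44 km ≈ 3016.98 nmi.

3017 nmi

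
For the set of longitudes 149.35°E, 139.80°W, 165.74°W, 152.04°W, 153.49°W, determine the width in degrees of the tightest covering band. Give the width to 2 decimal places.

70.85°

Sort the longitudes: -165.74°, -153.49°, -152.04°, -139.80°, +149.35°.
Eastward gaps between consecutive values (wrapping around): 12.25°, 1.45°, 12.24°, 289.15°, 44.91°.
Largest gap = 289.15° ⇒ minimal covering band is its complement: 360° − 289.15° = 70.85°.
Band runs from +149.35° eastward to -139.80°, crossing the antimeridian.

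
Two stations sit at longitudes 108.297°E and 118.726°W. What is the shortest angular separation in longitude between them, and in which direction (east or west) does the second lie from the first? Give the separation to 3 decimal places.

Raw difference: -118.726 − 108.297 = -227.023°.
Normalise into (−180°, 180°]: -227.023° + 360° = 132.977°.
Positive ⇒ the second point lies to the east; separation 132.977°.

132.977° east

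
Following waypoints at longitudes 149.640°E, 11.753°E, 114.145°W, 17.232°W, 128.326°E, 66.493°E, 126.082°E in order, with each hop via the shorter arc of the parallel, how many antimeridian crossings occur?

Leg 1: +149.640° → +11.753°, shortest Δλ = -137.887° (west) — does not cross 180°.
Leg 2: +11.753° → -114.145°, shortest Δλ = -125.898° (west) — does not cross 180°.
Leg 3: -114.145° → -17.232°, shortest Δλ = 96.913° (east) — does not cross 180°.
Leg 4: -17.232° → +128.326°, shortest Δλ = 145.558° (east) — does not cross 180°.
Leg 5: +128.326° → +66.493°, shortest Δλ = -61.833° (west) — does not cross 180°.
Leg 6: +66.493° → +126.082°, shortest Δλ = 59.589° (east) — does not cross 180°.
Total crossings: 0.

0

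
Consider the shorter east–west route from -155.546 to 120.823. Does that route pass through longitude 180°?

Naïve |120.823 − -155.546| = 276.369° > 180°, so the shorter arc goes the other way round — across 180°.
Signed shortest Δλ = ((120.823 − -155.546 + 180) mod 360) − 180 = -83.631°.
Going west by 83.631° from -155.546° passes through 180° before reaching +120.823°.

Yes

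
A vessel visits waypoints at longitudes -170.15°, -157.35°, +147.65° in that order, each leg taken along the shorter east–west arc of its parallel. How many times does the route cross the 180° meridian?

1

Leg 1: -170.15° → -157.35°, shortest Δλ = 12.8° (east) — does not cross 180°.
Leg 2: -157.35° → +147.65°, shortest Δλ = -55.0° (west) — crosses 180°.
Total crossings: 1.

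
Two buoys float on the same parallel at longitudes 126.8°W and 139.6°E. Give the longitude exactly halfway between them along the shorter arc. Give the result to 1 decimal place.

173.6°W

Signed shortest Δλ from -126.8° to +139.6° is -93.6°.
Midpoint longitude = -126.8° + (-93.6°)/2 = -126.8° − 46.8° = -173.6°.
(The naïve average (-126.8 + +139.6)/2 = 6.4° is on the wrong side of the globe.)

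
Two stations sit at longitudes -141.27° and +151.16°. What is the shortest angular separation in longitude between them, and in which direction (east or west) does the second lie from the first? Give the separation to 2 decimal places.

67.57° west

Raw difference: 151.16 − -141.27 = 292.43°.
Normalise into (−180°, 180°]: 292.43° − 360° = -67.57°.
Negative ⇒ the second point lies to the west; separation 67.57°.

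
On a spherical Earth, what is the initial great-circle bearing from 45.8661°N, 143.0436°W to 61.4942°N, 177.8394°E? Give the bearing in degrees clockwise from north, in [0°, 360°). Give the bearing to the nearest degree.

Δλ = 177.8394 − -143.0436 = 320.8830°; wrapped into (−180°, 180°]: -39.1170°.
θ = atan2( sin Δλ · cos φ₂ , cos φ₁ · sin φ₂ − sin φ₁ · cos φ₂ · cos Δλ )
  = atan2(-0.30110, 0.34617) = -41.017° → normalised to [0°, 360°): 318.983°.

319°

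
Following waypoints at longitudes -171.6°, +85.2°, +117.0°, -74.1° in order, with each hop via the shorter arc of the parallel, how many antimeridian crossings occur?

Leg 1: -171.6° → +85.2°, shortest Δλ = -103.2° (west) — crosses 180°.
Leg 2: +85.2° → +117.0°, shortest Δλ = 31.8° (east) — does not cross 180°.
Leg 3: +117.0° → -74.1°, shortest Δλ = 168.9° (east) — crosses 180°.
Total crossings: 2.

2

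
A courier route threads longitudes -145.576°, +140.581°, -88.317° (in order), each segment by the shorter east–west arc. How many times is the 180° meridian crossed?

Leg 1: -145.576° → +140.581°, shortest Δλ = -73.843° (west) — crosses 180°.
Leg 2: +140.581° → -88.317°, shortest Δλ = 131.102° (east) — crosses 180°.
Total crossings: 2.

2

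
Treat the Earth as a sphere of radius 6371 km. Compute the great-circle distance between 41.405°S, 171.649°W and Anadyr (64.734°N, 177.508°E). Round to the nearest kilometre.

11840 km

Δλ = 177.508 − -171.649 = 349.157°; wrapped into (−180°, 180°]: -10.843°.
Δφ = 64.734 − -41.405 = 106.139°.
a = sin²(Δφ/2) + cos φ₁ · cos φ₂ · sin²(Δλ/2) = 0.641842.
c = 2·atan2(√a, √(1−a)) = 1.85843 rad → d = 6371·c ≈ 11840.06 km.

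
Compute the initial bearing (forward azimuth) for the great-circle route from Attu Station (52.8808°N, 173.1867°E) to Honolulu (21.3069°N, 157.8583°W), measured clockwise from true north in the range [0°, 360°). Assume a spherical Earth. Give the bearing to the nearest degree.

Δλ = -157.8583 − 173.1867 = -331.0450°; wrapped into (−180°, 180°]: 28.9550°.
θ = atan2( sin Δλ · cos φ₂ , cos φ₁ · sin φ₂ − sin φ₁ · cos φ₂ · cos Δλ )
  = atan2(0.45103, -0.43074) = 133.682° → normalised to [0°, 360°): 133.682°.

134°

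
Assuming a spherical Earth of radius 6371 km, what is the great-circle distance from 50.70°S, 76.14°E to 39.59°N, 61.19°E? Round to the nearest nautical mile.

Δλ = 61.19 − 76.14 = -14.95°.
Δφ = 39.59 − -50.70 = 90.29°.
a = sin²(Δφ/2) + cos φ₁ · cos φ₂ · sin²(Δλ/2) = 0.510791.
c = 2·atan2(√a, √(1−a)) = 1.59238 rad → d = 6371·c ≈ 10145.06 km ≈ 5477.89 nmi.

5478 nmi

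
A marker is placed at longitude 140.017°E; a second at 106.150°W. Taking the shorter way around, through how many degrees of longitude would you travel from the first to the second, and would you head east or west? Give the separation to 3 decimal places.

Raw difference: -106.150 − 140.017 = -246.167°.
Normalise into (−180°, 180°]: -246.167° + 360° = 113.833°.
Positive ⇒ the second point lies to the east; separation 113.833°.

113.833° east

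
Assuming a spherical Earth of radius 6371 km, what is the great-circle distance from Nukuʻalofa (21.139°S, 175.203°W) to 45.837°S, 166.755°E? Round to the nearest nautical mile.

1727 nmi

Δλ = 166.755 − -175.203 = 341.958°; wrapped into (−180°, 180°]: -18.042°.
Δφ = -45.837 − -21.139 = -24.698°.
a = sin²(Δφ/2) + cos φ₁ · cos φ₂ · sin²(Δλ/2) = 0.061715.
c = 2·atan2(√a, √(1−a)) = 0.50211 rad → d = 6371·c ≈ 3198.92 km ≈ 1727.28 nmi.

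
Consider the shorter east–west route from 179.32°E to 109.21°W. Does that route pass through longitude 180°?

Yes

Naïve |-109.21 − 179.32| = 288.53° > 180°, so the shorter arc goes the other way round — across 180°.
Signed shortest Δλ = ((-109.21 − 179.32 + 180) mod 360) − 180 = 71.47°.
Going east by 71.47° from +179.32° passes through 180° before reaching -109.21°.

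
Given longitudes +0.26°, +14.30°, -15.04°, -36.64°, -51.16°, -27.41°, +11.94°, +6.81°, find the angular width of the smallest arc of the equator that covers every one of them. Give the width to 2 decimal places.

65.46°

Sort the longitudes: -51.16°, -36.64°, -27.41°, -15.04°, +0.26°, +6.81°, +11.94°, +14.30°.
Eastward gaps between consecutive values (wrapping around): 14.52°, 9.23°, 12.37°, 15.30°, 6.55°, 5.13°, 2.36°, 294.54°.
Largest gap = 294.54° ⇒ minimal covering band is its complement: 360° − 294.54° = 65.46°.
Band runs from -51.16° eastward to +14.30°.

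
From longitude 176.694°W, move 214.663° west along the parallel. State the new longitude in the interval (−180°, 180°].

Start at -176.694°; shift −214.663° → -391.357°.
-391.357° lies outside (−180°, 180°]; add 360° → -31.357°.

31.357°W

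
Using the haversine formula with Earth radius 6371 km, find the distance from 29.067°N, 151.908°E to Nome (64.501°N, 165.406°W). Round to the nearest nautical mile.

2663 nmi

Δλ = -165.406 − 151.908 = -317.314°; wrapped into (−180°, 180°]: 42.686°.
Δφ = 64.501 − 29.067 = 35.434°.
a = sin²(Δφ/2) + cos φ₁ · cos φ₂ · sin²(Δλ/2) = 0.142449.
c = 2·atan2(√a, √(1−a)) = 0.77403 rad → d = 6371·c ≈ 4931.33 km ≈ 2662.70 nmi.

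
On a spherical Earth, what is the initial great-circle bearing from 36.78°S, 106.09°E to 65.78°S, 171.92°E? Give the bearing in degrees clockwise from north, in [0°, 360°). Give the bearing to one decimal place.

149.3°

Δλ = 171.92 − 106.09 = 65.83°.
θ = atan2( sin Δλ · cos φ₂ , cos φ₁ · sin φ₂ − sin φ₁ · cos φ₂ · cos Δλ )
  = atan2(0.37428, -0.62987) = 149.281° → normalised to [0°, 360°): 149.281°.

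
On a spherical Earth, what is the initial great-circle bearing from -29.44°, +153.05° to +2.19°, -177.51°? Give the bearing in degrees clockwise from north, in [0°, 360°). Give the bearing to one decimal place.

46.8°

Δλ = -177.51 − 153.05 = -330.56°; wrapped into (−180°, 180°]: 29.44°.
θ = atan2( sin Δλ · cos φ₂ , cos φ₁ · sin φ₂ − sin φ₁ · cos φ₂ · cos Δλ )
  = atan2(0.49115, 0.46101) = 46.813° → normalised to [0°, 360°): 46.813°.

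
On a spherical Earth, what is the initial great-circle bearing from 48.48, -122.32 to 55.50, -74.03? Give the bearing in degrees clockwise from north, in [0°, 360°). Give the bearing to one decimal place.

Δλ = -74.03 − -122.32 = 48.29°.
θ = atan2( sin Δλ · cos φ₂ , cos φ₁ · sin φ₂ − sin φ₁ · cos φ₂ · cos Δλ )
  = atan2(0.42283, 0.26413) = 58.008° → normalised to [0°, 360°): 58.008°.

58.0°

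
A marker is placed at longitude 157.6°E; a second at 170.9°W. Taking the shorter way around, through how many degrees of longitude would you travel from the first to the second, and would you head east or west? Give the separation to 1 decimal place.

31.5° east

Raw difference: -170.9 − 157.6 = -328.5°.
Normalise into (−180°, 180°]: -328.5° + 360° = 31.5°.
Positive ⇒ the second point lies to the east; separation 31.5°.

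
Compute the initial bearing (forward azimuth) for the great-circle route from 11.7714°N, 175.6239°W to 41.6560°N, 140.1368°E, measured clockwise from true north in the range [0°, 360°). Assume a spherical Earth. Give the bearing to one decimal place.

Δλ = 140.1368 − -175.6239 = 315.7607°; wrapped into (−180°, 180°]: -44.2393°.
θ = atan2( sin Δλ · cos φ₂ , cos φ₁ · sin φ₂ − sin φ₁ · cos φ₂ · cos Δλ )
  = atan2(-0.52125, 0.54148) = -43.910° → normalised to [0°, 360°): 316.090°.

316.1°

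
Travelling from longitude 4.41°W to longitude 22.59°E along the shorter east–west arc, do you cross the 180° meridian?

Signed shortest Δλ = ((22.59 − -4.41 + 180) mod 360) − 180 = 27.0°.
Going east by 27.0° from -4.41° reaches +22.59° without touching 180°.

No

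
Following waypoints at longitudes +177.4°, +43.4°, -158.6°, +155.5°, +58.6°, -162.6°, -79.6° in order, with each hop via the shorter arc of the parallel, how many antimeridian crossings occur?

3

Leg 1: +177.4° → +43.4°, shortest Δλ = -134.0° (west) — does not cross 180°.
Leg 2: +43.4° → -158.6°, shortest Δλ = 158.0° (east) — crosses 180°.
Leg 3: -158.6° → +155.5°, shortest Δλ = -45.9° (west) — crosses 180°.
Leg 4: +155.5° → +58.6°, shortest Δλ = -96.9° (west) — does not cross 180°.
Leg 5: +58.6° → -162.6°, shortest Δλ = 138.8° (east) — crosses 180°.
Leg 6: -162.6° → -79.6°, shortest Δλ = 83.0° (east) — does not cross 180°.
Total crossings: 3.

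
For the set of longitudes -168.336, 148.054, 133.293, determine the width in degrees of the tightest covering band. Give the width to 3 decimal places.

58.371°

Sort the longitudes: -168.336°, +133.293°, +148.054°.
Eastward gaps between consecutive values (wrapping around): 301.629°, 14.761°, 43.610°.
Largest gap = 301.629° ⇒ minimal covering band is its complement: 360° − 301.629° = 58.371°.
Band runs from +133.293° eastward to -168.336°, crossing the antimeridian.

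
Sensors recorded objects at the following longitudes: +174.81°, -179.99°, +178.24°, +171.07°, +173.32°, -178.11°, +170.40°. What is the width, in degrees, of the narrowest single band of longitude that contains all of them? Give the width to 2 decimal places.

Sort the longitudes: -179.99°, -178.11°, +170.40°, +171.07°, +173.32°, +174.81°, +178.24°.
Eastward gaps between consecutive values (wrapping around): 1.88°, 348.51°, 0.67°, 2.25°, 1.49°, 3.43°, 1.77°.
Largest gap = 348.51° ⇒ minimal covering band is its complement: 360° − 348.51° = 11.49°.
Band runs from +170.40° eastward to -178.11°, crossing the antimeridian.

11.49°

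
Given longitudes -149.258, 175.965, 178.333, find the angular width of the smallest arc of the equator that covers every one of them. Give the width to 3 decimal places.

34.777°

Sort the longitudes: -149.258°, +175.965°, +178.333°.
Eastward gaps between consecutive values (wrapping around): 325.223°, 2.368°, 32.409°.
Largest gap = 325.223° ⇒ minimal covering band is its complement: 360° − 325.223° = 34.777°.
Band runs from +175.965° eastward to -149.258°, crossing the antimeridian.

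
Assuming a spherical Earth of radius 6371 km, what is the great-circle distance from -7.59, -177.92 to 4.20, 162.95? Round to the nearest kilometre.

Δλ = 162.95 − -177.92 = 340.87°; wrapped into (−180°, 180°]: -19.13°.
Δφ = 4.20 − -7.59 = 11.79°.
a = sin²(Δφ/2) + cos φ₁ · cos φ₂ · sin²(Δλ/2) = 0.037844.
c = 2·atan2(√a, √(1−a)) = 0.39157 rad → d = 6371·c ≈ 2494.69 km.

2495 km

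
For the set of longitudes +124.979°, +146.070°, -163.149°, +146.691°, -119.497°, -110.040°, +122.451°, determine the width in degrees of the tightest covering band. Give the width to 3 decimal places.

Sort the longitudes: -163.149°, -119.497°, -110.040°, +122.451°, +124.979°, +146.070°, +146.691°.
Eastward gaps between consecutive values (wrapping around): 43.652°, 9.457°, 232.491°, 2.528°, 21.091°, 0.621°, 50.160°.
Largest gap = 232.491° ⇒ minimal covering band is its complement: 360° − 232.491° = 127.509°.
Band runs from +122.451° eastward to -110.040°, crossing the antimeridian.

127.509°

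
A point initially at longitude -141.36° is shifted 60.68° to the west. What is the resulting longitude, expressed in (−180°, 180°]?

+157.96°

Start at -141.36°; shift −60.68° → -202.04°.
-202.04° lies outside (−180°, 180°]; add 360° → +157.96°.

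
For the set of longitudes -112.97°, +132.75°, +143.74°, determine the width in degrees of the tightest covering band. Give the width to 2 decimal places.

114.28°

Sort the longitudes: -112.97°, +132.75°, +143.74°.
Eastward gaps between consecutive values (wrapping around): 245.72°, 10.99°, 103.29°.
Largest gap = 245.72° ⇒ minimal covering band is its complement: 360° − 245.72° = 114.28°.
Band runs from +132.75° eastward to -112.97°, crossing the antimeridian.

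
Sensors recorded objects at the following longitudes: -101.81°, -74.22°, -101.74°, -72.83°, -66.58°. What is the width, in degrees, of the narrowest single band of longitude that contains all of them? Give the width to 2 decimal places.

Sort the longitudes: -101.81°, -101.74°, -74.22°, -72.83°, -66.58°.
Eastward gaps between consecutive values (wrapping around): 0.07°, 27.52°, 1.39°, 6.25°, 324.77°.
Largest gap = 324.77° ⇒ minimal covering band is its complement: 360° − 324.77° = 35.23°.
Band runs from -101.81° eastward to -66.58°.

35.23°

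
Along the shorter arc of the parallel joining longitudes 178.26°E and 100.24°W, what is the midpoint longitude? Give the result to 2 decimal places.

140.99°W

Signed shortest Δλ from +178.26° to -100.24° is +81.50°.
Midpoint longitude = +178.26° + (+81.50°)/2 = +178.26° + 40.75° = +219.01°.
Normalise into (−180°, 180°]: -140.99°.
(The naïve average (+178.26 + -100.24)/2 = 39.01° is on the wrong side of the globe.)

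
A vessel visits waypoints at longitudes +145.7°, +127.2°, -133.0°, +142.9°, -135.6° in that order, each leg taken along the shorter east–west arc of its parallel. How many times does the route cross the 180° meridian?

3

Leg 1: +145.7° → +127.2°, shortest Δλ = -18.5° (west) — does not cross 180°.
Leg 2: +127.2° → -133.0°, shortest Δλ = 99.8° (east) — crosses 180°.
Leg 3: -133.0° → +142.9°, shortest Δλ = -84.1° (west) — crosses 180°.
Leg 4: +142.9° → -135.6°, shortest Δλ = 81.5° (east) — crosses 180°.
Total crossings: 3.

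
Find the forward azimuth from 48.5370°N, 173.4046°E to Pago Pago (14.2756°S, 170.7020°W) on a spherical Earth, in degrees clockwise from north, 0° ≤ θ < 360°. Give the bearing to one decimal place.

Δλ = -170.7020 − 173.4046 = -344.1066°; wrapped into (−180°, 180°]: 15.8934°.
θ = atan2( sin Δλ · cos φ₂ , cos φ₁ · sin φ₂ − sin φ₁ · cos φ₂ · cos Δλ )
  = atan2(0.26539, -0.86175) = 162.883° → normalised to [0°, 360°): 162.883°.

162.9°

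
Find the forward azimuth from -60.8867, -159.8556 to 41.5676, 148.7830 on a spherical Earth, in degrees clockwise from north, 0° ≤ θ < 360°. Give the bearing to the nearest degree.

Δλ = 148.7830 − -159.8556 = 308.6386°; wrapped into (−180°, 180°]: -51.3614°.
θ = atan2( sin Δλ · cos φ₂ , cos φ₁ · sin φ₂ − sin φ₁ · cos φ₂ · cos Δλ )
  = atan2(-0.58440, 0.73096) = -38.642° → normalised to [0°, 360°): 321.358°.

321°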